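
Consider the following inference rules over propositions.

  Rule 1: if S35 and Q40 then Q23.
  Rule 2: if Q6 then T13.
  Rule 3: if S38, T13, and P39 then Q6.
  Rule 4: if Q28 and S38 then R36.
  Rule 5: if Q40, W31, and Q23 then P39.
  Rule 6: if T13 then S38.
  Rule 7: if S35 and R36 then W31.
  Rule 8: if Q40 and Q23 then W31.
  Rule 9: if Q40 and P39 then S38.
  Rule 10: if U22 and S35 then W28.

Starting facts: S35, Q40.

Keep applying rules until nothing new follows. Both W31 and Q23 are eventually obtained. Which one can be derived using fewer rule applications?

Q23: S35 and Q40 hold, so Q23 follows (Rule 1). [1 rule application]
W31: From S35 and Q40, Rule 1 gives Q23. Q40 and Q23 hold, so W31 follows (Rule 8). [2 rule applications]
Q23 needs fewer.

Q23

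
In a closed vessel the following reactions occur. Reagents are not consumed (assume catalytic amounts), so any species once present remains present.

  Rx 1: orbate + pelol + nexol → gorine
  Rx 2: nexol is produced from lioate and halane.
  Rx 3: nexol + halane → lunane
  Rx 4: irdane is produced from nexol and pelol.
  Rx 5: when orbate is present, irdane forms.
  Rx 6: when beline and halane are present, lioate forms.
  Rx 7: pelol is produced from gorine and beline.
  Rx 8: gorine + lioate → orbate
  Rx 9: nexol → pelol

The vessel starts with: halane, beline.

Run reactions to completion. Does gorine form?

gorine would need orbate, pelol, and nexol (Rx 1), but orbate never forms.

No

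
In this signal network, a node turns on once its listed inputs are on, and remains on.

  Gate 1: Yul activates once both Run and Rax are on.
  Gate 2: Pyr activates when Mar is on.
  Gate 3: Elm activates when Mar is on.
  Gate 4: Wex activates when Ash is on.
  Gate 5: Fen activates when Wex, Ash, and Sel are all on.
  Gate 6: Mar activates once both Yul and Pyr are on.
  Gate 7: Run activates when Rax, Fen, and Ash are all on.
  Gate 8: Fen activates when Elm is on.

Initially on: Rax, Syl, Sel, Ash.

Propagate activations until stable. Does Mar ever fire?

Mar would need Yul and Pyr (Gate 6), but Pyr never turns on.

No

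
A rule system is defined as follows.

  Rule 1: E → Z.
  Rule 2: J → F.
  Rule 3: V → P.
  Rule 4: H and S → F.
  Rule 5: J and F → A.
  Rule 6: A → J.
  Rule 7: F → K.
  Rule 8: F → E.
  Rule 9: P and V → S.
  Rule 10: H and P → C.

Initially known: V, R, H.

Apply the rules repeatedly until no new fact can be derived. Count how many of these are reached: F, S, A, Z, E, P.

5

From V, Rule 3 gives P.
P and V hold, so S follows (Rule 9).
H and S hold, so F follows (Rule 4).
From F, Rule 8 gives E.
From E, Rule 1 gives Z.
F: reached.
S: reached.
A would need J and F (Rule 5), but J is never established.
Z: reached.
E: reached.
P: reached.
Reached: F, S, Z, E, and P — 5 of the 6.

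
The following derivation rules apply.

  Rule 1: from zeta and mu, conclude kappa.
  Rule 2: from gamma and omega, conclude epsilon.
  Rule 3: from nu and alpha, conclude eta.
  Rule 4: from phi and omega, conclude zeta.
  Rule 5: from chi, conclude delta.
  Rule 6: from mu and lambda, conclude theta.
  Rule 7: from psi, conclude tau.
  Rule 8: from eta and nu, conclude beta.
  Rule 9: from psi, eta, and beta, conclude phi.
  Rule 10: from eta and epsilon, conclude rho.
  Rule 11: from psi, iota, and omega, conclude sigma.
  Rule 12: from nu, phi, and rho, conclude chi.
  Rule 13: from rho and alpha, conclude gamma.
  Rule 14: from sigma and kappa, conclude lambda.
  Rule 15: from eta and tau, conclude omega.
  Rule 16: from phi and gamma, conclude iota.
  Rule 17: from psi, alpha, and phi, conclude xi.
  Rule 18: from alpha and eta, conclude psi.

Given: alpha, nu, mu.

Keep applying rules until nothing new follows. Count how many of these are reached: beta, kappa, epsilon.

2

nu and alpha hold, so eta follows (Rule 3).
alpha and eta hold, so psi follows (Rule 18).
eta and nu hold, so beta follows (Rule 8).
psi, eta, and beta hold, so phi follows (Rule 9).
From psi, Rule 7 gives tau.
eta and tau hold, so omega follows (Rule 15).
phi and omega hold, so zeta follows (Rule 4).
From zeta and mu, Rule 1 gives kappa.
beta: reached.
kappa: reached.
epsilon would need gamma and omega (Rule 2), but gamma is never established.
Reached: beta and kappa — 2 of the 3.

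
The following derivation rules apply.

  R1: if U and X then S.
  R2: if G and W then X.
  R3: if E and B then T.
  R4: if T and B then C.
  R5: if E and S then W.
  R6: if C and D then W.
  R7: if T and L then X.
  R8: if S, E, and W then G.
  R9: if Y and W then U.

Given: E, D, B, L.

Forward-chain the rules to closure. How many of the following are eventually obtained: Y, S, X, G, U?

From E and B, R3 gives T.
T and L hold, so X follows (R7).
No rule produces Y, and it is not given.
S would need U and X (R1), but U is never established.
X: reached.
G would need S, E, and W (R8), but S is never established.
U would need Y and W (R9), but Y is never established.
Reached: X — 1 of the 5.

1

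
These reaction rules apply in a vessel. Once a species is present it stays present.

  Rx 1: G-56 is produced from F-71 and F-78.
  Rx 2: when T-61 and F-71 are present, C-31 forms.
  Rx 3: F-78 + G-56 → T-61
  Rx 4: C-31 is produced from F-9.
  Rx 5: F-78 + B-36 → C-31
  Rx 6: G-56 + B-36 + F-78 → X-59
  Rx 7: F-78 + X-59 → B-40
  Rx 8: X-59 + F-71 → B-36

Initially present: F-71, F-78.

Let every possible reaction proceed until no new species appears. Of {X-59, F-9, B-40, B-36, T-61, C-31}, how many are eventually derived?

2

F-71 and F-78 present → G-56 forms (Rx 1).
F-78 and G-56 present → T-61 forms (Rx 3).
T-61 and F-71 present → C-31 forms (Rx 2).
X-59 would need G-56, B-36, and F-78 (Rx 6), but B-36 never forms.
No rule produces F-9, and it is not given.
B-40 would need F-78 and X-59 (Rx 7), but X-59 never forms.
B-36 would need X-59 and F-71 (Rx 8), but X-59 never forms.
T-61: reached.
C-31: reached.
Reached: T-61 and C-31 — 2 of the 6.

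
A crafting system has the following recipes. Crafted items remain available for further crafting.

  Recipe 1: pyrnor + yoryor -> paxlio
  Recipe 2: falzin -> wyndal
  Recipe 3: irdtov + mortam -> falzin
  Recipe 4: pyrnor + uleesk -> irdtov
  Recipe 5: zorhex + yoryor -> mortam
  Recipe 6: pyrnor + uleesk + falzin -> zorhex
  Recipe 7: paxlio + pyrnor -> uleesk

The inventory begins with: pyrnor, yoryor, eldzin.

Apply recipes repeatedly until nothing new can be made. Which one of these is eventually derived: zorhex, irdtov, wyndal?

pyrnor + yoryor -> paxlio (Recipe 1).
paxlio + pyrnor -> uleesk (Recipe 7).
Using Recipe 4, pyrnor and uleesk make irdtov.
zorhex would need pyrnor, uleesk, and falzin (Recipe 6), but falzin is never obtained. wyndal would need falzin (Recipe 2), but falzin is never obtained.

irdtov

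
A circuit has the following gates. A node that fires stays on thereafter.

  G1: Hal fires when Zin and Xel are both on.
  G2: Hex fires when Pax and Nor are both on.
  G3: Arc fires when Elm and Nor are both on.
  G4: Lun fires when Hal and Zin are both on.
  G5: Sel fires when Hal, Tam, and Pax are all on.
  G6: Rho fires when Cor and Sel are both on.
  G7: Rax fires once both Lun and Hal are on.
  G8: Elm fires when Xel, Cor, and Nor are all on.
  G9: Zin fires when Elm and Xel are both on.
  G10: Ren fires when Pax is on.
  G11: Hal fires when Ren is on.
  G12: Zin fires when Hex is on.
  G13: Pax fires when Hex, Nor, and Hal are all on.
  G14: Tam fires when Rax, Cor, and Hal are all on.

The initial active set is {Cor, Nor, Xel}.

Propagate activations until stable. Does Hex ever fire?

No

Hex would need Pax and Nor (G2), but Pax never turns on.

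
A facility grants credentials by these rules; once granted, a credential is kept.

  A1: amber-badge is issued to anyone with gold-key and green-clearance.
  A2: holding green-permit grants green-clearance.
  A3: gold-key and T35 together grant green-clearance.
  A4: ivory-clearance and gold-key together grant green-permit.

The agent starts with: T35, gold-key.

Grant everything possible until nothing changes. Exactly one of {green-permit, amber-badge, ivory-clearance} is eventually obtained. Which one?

amber-badge

Holding gold-key and T35 grants green-clearance (A3).
Holding gold-key and green-clearance grants amber-badge (A1).
green-permit would need ivory-clearance and gold-key (A4), but ivory-clearance is never granted. No rule produces ivory-clearance, and it is not given.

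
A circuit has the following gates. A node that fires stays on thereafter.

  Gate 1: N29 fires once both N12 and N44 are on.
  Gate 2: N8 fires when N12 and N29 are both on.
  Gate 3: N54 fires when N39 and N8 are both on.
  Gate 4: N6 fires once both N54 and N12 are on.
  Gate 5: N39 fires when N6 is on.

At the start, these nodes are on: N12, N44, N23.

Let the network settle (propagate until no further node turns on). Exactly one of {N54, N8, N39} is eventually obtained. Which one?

Gate 1: N12 and N44 on → N29 on.
N12 and N29 are on, so N8 fires (Gate 2).
N39 would need N6 (Gate 5), but N6 never turns on. N54 would need N39 and N8 (Gate 3), but N39 never turns on.

N8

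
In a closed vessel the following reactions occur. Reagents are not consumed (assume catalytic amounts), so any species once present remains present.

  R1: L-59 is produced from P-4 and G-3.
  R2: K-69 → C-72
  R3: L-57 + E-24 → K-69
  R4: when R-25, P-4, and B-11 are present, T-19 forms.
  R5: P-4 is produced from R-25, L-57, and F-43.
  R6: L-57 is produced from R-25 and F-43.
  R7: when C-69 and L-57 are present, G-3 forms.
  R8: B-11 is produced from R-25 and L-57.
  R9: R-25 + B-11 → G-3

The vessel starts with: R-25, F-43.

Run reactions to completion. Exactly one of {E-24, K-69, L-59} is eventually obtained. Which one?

R-25 and F-43 present → L-57 forms (R6).
R-25, L-57, and F-43 present → P-4 forms (R5).
R-25 and L-57 present → B-11 forms (R8).
R-25 and B-11 present → G-3 forms (R9).
P-4 and G-3 present → L-59 forms (R1).
K-69 would need L-57 and E-24 (R3), but E-24 never forms. No rule produces E-24, and it is not given.

L-59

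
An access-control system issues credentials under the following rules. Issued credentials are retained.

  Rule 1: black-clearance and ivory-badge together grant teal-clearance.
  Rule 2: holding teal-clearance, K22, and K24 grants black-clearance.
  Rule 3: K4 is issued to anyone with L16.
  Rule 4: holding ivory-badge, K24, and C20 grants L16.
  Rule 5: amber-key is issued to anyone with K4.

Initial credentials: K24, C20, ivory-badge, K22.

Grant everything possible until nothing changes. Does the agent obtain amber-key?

Holding ivory-badge, K24, and C20 grants L16 (Rule 4).
Holding L16 grants K4 (Rule 3).
Holding K4 grants amber-key (Rule 5).

Yes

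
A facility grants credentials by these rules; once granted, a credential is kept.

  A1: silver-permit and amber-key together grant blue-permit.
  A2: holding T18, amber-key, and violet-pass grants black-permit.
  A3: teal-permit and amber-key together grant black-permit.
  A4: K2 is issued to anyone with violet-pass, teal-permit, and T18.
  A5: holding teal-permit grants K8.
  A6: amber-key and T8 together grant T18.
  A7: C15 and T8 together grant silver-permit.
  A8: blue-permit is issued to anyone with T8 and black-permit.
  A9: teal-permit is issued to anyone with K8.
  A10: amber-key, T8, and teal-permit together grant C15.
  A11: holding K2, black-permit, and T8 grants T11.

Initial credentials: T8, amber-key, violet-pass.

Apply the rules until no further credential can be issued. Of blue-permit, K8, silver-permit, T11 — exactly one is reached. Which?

blue-permit

Holding amber-key and T8 grants T18 (A6).
Holding T18, amber-key, and violet-pass grants black-permit (A2).
Holding T8 and black-permit grants blue-permit (A8).
T11 would need K2, black-permit, and T8 (A11), but K2 is never granted. silver-permit would need C15 and T8 (A7), but C15 is never granted. K8 would need teal-permit (A5), but teal-permit is never granted.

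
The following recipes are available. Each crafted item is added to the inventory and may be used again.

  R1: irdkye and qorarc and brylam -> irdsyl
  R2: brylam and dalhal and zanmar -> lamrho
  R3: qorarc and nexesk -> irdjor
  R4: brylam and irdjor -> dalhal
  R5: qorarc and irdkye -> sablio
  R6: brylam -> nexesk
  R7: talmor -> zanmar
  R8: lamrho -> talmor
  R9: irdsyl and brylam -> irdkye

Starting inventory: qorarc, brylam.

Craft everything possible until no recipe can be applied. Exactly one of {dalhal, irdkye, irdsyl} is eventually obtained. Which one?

dalhal

Using R6, brylam makes nexesk.
qorarc and nexesk -> irdjor (R3).
Using R4, brylam and irdjor make dalhal.
irdkye would need irdsyl and brylam (R9), but irdsyl is never obtained. irdsyl would need irdkye, qorarc, and brylam (R1), but irdkye is never obtained.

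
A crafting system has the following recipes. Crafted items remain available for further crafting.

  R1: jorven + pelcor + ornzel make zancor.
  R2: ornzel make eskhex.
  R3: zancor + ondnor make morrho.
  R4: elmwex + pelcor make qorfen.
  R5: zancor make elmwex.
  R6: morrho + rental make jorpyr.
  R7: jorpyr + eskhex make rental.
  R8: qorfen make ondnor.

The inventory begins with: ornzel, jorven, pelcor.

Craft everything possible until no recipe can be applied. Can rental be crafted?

No

rental would need jorpyr and eskhex (R7), but jorpyr is never obtained.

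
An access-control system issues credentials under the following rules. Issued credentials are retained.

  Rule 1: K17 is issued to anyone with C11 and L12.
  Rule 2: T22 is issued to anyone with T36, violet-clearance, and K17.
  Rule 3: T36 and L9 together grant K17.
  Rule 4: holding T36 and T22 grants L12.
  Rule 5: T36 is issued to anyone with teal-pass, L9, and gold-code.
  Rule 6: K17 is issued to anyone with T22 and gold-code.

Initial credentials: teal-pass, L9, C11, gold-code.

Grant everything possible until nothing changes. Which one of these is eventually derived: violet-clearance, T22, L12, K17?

Holding teal-pass, L9, and gold-code grants T36 (Rule 5).
Holding T36 and L9 grants K17 (Rule 3).
T22 would need T36, violet-clearance, and K17 (Rule 2), but violet-clearance is never granted. L12 would need T36 and T22 (Rule 4), but T22 is never granted. No rule produces violet-clearance, and it is not given.

K17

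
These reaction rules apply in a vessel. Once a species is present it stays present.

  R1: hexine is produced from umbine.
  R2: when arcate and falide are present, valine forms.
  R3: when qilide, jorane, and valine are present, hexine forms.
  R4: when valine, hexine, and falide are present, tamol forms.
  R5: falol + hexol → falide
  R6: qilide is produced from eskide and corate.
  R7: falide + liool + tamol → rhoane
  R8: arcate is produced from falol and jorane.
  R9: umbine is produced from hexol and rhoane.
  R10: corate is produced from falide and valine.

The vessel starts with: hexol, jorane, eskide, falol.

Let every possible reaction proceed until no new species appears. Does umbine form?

No

umbine would need hexol and rhoane (R9), but rhoane never forms.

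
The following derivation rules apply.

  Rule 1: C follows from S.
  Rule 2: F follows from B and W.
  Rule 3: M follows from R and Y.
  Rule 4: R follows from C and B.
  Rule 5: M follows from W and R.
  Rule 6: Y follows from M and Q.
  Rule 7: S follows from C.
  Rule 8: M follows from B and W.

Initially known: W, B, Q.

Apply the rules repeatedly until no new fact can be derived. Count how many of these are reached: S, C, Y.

B and W hold, so M follows (Rule 8).
From M and Q, Rule 6 gives Y.
S would need C (Rule 7), but C is never established.
C would need S (Rule 1), but S is never established.
Y: reached.
Reached: Y — 1 of the 3.

1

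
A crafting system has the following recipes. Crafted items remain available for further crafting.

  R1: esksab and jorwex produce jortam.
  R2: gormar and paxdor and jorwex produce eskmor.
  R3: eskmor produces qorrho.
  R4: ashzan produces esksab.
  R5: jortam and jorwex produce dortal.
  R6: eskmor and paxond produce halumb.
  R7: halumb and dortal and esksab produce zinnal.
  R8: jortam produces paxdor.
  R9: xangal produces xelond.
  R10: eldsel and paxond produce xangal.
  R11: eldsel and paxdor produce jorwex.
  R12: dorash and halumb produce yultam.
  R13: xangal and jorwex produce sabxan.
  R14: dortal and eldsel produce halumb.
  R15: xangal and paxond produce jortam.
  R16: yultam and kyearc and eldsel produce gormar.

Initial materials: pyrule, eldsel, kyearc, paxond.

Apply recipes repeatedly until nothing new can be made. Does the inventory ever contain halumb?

Using R10, eldsel and paxond make xangal.
Using R15, xangal and paxond make jortam.
jortam → paxdor (R8).
eldsel and paxdor → jorwex (R11).
Using R5, jortam and jorwex make dortal.
Using R14, dortal and eldsel make halumb.

Yes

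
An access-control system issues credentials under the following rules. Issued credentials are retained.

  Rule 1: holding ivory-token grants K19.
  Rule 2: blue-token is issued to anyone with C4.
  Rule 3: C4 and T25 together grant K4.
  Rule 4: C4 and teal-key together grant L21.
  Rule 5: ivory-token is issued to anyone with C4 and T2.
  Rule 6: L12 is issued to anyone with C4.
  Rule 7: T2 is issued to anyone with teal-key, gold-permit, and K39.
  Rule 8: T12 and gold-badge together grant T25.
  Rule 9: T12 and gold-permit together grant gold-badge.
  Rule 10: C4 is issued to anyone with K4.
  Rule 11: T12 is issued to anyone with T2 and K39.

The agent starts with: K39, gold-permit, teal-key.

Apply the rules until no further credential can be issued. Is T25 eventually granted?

Yes

Holding teal-key, gold-permit, and K39 grants T2 (Rule 7).
Holding T2 and K39 grants T12 (Rule 11).
Holding T12 and gold-permit grants gold-badge (Rule 9).
Holding T12 and gold-badge grants T25 (Rule 8).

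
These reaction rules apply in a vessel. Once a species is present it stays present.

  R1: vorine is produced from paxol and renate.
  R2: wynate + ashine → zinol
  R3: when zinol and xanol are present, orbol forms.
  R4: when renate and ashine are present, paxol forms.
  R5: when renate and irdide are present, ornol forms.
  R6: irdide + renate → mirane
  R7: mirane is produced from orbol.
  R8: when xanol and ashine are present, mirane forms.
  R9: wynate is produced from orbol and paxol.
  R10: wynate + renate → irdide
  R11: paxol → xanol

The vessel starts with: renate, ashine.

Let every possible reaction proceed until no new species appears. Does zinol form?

No

zinol would need wynate and ashine (R2), but wynate never forms.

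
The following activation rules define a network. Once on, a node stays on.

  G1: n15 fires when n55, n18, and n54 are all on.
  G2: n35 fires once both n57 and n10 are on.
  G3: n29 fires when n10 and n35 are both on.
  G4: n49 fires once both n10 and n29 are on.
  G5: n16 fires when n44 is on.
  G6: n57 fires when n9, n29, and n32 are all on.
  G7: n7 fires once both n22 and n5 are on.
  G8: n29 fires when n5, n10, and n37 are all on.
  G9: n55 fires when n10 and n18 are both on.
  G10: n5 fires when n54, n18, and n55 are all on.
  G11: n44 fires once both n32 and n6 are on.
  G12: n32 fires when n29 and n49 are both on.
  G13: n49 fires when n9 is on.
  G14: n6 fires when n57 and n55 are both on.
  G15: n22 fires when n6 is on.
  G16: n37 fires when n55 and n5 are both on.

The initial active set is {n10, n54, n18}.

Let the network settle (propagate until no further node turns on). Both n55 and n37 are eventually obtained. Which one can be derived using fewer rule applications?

n55: n10 and n18 are on, so n55 fires (G9). [1 rule application]
n37: n10 and n18 are on, so n55 fires (G9). n54, n18, and n55 are on, so n5 fires (G10). n55 and n5 are on, so n37 fires (G16). [3 rule applications]
n55 needs fewer.

n55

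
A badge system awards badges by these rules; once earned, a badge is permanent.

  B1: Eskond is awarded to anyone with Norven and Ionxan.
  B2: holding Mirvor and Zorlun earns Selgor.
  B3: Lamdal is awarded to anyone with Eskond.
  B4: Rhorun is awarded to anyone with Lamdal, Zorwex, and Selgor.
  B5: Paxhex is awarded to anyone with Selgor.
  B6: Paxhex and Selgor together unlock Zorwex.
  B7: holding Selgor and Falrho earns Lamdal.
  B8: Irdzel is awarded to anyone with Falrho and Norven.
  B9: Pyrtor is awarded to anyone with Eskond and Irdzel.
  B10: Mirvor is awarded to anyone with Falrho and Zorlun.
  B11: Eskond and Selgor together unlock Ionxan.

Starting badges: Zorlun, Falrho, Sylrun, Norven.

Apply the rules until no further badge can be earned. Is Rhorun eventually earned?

With Falrho and Zorlun, Mirvor is earned (B10).
With Mirvor and Zorlun, Selgor is earned (B2).
With Selgor, Paxhex is earned (B5).
With Selgor and Falrho, Lamdal is earned (B7).
With Paxhex and Selgor, Zorwex is earned (B6).
With Lamdal, Zorwex, and Selgor, Rhorun is earned (B4).

Yes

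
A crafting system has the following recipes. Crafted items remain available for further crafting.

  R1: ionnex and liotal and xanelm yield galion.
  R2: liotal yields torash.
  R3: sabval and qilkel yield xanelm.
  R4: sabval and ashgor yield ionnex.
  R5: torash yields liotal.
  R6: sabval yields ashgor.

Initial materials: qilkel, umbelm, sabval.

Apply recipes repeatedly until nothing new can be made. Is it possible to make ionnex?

Yes

Using R6, sabval makes ashgor.
sabval and ashgor → ionnex (R4).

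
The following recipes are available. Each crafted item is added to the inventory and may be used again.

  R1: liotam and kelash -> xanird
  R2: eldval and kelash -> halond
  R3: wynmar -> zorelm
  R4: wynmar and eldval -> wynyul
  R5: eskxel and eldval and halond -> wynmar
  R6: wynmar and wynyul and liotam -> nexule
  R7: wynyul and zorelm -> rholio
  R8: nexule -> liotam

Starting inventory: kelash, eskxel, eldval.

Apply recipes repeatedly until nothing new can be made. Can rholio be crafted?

Yes

Using R2, eldval and kelash make halond.
eskxel and eldval and halond -> wynmar (R5).
Using R4, wynmar and eldval make wynyul.
wynmar -> zorelm (R3).
wynyul and zorelm -> rholio (R7).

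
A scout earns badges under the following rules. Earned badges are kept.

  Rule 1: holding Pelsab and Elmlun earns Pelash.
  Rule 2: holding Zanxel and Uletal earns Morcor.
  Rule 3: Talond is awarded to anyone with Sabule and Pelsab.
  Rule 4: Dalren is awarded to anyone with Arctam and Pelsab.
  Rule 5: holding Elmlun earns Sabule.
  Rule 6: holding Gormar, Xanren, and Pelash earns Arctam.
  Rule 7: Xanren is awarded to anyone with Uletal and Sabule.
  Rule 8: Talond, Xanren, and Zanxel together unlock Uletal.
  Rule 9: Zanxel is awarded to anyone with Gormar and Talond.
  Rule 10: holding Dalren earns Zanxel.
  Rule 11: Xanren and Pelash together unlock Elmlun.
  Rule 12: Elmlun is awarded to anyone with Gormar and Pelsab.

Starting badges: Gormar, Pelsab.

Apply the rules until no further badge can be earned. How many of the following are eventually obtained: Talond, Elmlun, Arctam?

2

With Gormar and Pelsab, Elmlun is earned (Rule 12).
With Elmlun, Sabule is earned (Rule 5).
With Sabule and Pelsab, Talond is earned (Rule 3).
Talond: reached.
Elmlun: reached.
Arctam would need Gormar, Xanren, and Pelash (Rule 6), but Xanren is never earned.
Reached: Talond and Elmlun — 2 of the 3.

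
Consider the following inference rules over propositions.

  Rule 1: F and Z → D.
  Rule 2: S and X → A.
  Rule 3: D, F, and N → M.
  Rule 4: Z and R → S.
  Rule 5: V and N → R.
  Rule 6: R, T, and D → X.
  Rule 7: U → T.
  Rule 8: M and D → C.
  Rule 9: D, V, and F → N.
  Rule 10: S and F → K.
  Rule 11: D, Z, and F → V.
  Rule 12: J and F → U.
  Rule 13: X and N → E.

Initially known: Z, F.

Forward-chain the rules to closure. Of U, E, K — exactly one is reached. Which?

F and Z hold, so D follows (Rule 1).
From D, Z, and F, Rule 11 gives V.
From D, V, and F, Rule 9 gives N.
V and N hold, so R follows (Rule 5).
Z and R hold, so S follows (Rule 4).
S and F hold, so K follows (Rule 10).
E would need X and N (Rule 13), but X is never established. U would need J and F (Rule 12), but J is never established.

K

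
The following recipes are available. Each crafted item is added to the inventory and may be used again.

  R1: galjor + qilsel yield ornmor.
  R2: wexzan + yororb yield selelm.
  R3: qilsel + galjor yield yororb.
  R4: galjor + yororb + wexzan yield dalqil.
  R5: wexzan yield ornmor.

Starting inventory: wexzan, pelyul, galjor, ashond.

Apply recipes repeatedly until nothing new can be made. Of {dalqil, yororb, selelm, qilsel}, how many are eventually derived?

0

dalqil would need galjor, yororb, and wexzan (R4), but yororb is never obtained.
yororb would need qilsel and galjor (R3), but qilsel is never obtained.
selelm would need wexzan and yororb (R2), but yororb is never obtained.
No rule produces qilsel, and it is not given.
None of the 4 are reached.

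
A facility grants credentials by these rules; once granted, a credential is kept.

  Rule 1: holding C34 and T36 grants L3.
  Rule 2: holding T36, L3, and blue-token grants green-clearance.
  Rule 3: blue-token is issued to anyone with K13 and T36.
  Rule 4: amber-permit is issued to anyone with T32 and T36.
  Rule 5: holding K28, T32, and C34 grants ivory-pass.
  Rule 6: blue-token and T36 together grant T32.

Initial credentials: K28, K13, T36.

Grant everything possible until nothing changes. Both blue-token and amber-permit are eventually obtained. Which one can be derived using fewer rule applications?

blue-token: Holding K13 and T36 grants blue-token (Rule 3). [1 rule application]
amber-permit: Holding K13 and T36 grants blue-token (Rule 3). Holding blue-token and T36 grants T32 (Rule 6). Holding T32 and T36 grants amber-permit (Rule 4). [3 rule applications]
blue-token needs fewer.

blue-token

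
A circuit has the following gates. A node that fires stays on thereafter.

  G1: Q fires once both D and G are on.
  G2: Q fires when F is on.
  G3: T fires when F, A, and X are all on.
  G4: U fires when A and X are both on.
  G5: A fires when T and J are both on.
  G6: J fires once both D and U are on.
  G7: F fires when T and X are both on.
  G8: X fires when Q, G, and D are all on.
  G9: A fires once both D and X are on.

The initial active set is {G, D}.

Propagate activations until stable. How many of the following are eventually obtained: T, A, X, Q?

3

D and G are on, so Q fires (G1).
G8: Q, G, and D on → X on.
G9: D and X on → A on.
T would need F, A, and X (G3), but F never turns on.
A: reached.
X: reached.
Q: reached.
Reached: A, X, and Q — 3 of the 4.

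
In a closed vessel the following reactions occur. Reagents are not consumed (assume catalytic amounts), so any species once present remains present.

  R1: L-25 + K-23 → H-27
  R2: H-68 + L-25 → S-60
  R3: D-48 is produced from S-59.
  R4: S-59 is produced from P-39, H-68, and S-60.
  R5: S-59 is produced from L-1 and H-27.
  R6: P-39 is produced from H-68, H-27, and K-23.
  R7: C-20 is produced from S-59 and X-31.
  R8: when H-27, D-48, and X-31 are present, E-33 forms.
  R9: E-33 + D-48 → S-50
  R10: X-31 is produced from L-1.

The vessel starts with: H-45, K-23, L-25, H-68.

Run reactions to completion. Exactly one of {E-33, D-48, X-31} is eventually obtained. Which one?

L-25 and K-23 present → H-27 forms (R1).
H-68 and L-25 present → S-60 forms (R2).
H-68, H-27, and K-23 present → P-39 forms (R6).
P-39, H-68, and S-60 present → S-59 forms (R4).
S-59 present → D-48 forms (R3).
E-33 would need H-27, D-48, and X-31 (R8), but X-31 never forms. X-31 would need L-1 (R10), but L-1 never forms.

D-48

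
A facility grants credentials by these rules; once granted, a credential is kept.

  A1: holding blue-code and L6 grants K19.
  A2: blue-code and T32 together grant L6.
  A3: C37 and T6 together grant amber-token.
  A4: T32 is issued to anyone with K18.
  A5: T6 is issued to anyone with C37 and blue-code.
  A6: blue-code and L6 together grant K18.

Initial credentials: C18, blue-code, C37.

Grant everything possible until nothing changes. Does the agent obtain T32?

No

T32 would need K18 (A4), but K18 is never granted.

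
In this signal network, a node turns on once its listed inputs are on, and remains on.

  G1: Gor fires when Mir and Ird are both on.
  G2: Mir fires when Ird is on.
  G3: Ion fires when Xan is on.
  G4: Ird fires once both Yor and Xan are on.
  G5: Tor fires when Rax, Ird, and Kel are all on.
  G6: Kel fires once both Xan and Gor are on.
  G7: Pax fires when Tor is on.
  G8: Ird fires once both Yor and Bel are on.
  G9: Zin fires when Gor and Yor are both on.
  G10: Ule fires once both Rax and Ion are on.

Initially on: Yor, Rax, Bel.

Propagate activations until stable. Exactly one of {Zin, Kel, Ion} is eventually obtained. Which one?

Yor and Bel are on, so Ird fires (G8).
Ird is on, so Mir fires (G2).
Mir and Ird are on, so Gor fires (G1).
Gor and Yor are on, so Zin fires (G9).
Ion would need Xan (G3), but Xan never turns on. Kel would need Xan and Gor (G6), but Xan never turns on.

Zin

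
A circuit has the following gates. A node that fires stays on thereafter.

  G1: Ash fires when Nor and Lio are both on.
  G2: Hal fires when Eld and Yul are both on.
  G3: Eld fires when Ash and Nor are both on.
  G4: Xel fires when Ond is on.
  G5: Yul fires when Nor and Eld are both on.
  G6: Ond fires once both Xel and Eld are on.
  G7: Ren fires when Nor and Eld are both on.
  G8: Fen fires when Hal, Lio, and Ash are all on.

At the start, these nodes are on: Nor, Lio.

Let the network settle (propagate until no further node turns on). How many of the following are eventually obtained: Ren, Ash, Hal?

G1: Nor and Lio on → Ash on.
G3: Ash and Nor on → Eld on.
G7: Nor and Eld on → Ren on.
Nor and Eld are on, so Yul fires (G5).
G2: Eld and Yul on → Hal on.
Ren: reached.
Ash: reached.
Hal: reached.
All 3 are reached.

3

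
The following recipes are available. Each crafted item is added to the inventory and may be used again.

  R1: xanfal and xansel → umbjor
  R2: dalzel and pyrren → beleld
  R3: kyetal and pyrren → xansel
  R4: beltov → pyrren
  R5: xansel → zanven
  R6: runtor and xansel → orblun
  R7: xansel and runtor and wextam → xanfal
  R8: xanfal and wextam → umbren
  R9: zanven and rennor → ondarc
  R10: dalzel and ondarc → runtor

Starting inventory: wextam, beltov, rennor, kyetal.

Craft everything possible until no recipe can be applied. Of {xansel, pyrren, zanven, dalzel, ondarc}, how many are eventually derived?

4

beltov → pyrren (R4).
kyetal and pyrren → xansel (R3).
xansel → zanven (R5).
Using R9, zanven and rennor make ondarc.
xansel: reached.
pyrren: reached.
zanven: reached.
No rule produces dalzel, and it is not given.
ondarc: reached.
Reached: xansel, pyrren, zanven, and ondarc — 4 of the 5.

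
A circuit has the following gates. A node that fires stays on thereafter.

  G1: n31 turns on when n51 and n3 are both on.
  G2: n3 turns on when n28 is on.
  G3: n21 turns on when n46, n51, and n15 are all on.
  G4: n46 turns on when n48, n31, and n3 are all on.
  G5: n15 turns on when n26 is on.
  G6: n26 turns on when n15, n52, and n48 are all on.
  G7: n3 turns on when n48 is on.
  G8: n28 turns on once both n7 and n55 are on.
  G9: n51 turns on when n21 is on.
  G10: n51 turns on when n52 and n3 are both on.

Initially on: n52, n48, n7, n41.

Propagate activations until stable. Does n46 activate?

G7: n48 on → n3 on.
n52 and n3 are on, so n51 turns on (G10).
G1: n51 and n3 on → n31 on.
n48, n31, and n3 are on, so n46 turns on (G4).

Yes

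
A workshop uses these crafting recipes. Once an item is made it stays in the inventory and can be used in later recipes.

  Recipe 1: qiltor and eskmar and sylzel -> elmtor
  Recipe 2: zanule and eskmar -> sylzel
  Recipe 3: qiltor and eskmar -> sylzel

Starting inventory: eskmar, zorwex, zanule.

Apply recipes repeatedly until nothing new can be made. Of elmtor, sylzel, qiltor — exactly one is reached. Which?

sylzel

zanule and eskmar -> sylzel (Recipe 2).
No rule produces qiltor, and it is not given. elmtor would need qiltor, eskmar, and sylzel (Recipe 1), but qiltor is never obtained.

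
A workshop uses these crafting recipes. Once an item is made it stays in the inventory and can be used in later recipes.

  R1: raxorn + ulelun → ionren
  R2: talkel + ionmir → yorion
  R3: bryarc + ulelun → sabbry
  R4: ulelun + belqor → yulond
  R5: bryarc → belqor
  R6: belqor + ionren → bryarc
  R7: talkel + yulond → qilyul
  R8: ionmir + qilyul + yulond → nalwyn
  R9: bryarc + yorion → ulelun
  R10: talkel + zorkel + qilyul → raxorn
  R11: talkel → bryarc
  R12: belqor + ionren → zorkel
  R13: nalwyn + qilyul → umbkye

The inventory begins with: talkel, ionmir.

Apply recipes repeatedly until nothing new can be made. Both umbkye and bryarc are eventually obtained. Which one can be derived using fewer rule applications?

bryarc

bryarc: Using R11, talkel makes bryarc. [1 rule application]
umbkye: talkel + ionmir → yorion (R2). talkel → bryarc (R11). Using R5, bryarc makes belqor. bryarc + yorion → ulelun (R9). Using R4, ulelun and belqor make yulond. Using R7, talkel and yulond make qilyul. ionmir + qilyul + yulond → nalwyn (R8). nalwyn + qilyul → umbkye (R13). [8 rule applications]
bryarc needs fewer.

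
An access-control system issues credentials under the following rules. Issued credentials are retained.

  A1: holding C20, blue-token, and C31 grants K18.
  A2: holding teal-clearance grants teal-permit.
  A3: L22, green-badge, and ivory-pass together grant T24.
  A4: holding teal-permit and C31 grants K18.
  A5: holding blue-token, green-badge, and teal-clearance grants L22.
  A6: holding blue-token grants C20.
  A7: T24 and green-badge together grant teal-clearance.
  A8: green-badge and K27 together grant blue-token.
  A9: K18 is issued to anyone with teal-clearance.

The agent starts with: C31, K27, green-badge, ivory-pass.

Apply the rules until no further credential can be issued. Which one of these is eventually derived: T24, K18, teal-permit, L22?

K18

Holding green-badge and K27 grants blue-token (A8).
Holding blue-token grants C20 (A6).
Holding C20, blue-token, and C31 grants K18 (A1).
teal-permit would need teal-clearance (A2), but teal-clearance is never granted. T24 would need L22, green-badge, and ivory-pass (A3), but L22 is never granted. L22 would need blue-token, green-badge, and teal-clearance (A5), but teal-clearance is never granted.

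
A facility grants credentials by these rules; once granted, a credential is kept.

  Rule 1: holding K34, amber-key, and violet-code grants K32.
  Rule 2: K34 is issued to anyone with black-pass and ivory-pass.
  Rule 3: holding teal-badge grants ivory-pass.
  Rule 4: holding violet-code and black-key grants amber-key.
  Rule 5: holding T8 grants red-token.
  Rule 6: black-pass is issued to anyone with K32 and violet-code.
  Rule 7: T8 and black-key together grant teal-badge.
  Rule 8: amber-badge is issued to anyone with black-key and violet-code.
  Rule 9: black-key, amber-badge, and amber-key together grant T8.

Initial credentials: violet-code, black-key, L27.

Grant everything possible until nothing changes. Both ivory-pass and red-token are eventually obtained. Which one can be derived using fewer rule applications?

red-token

red-token: Holding violet-code and black-key grants amber-key (Rule 4). Holding black-key and violet-code grants amber-badge (Rule 8). Holding black-key, amber-badge, and amber-key grants T8 (Rule 9). Holding T8 grants red-token (Rule 5). [4 rule applications]
ivory-pass: Holding violet-code and black-key grants amber-key (Rule 4). Holding black-key and violet-code grants amber-badge (Rule 8). Holding black-key, amber-badge, and amber-key grants T8 (Rule 9). Holding T8 and black-key grants teal-badge (Rule 7). Holding teal-badge grants ivory-pass (Rule 3). [5 rule applications]
red-token needs fewer.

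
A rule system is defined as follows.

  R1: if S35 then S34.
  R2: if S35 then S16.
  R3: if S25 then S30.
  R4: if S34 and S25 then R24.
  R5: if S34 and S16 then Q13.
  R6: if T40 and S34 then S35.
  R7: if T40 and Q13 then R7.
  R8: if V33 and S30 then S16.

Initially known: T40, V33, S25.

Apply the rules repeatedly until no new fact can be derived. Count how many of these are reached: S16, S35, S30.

From S25, R3 gives S30.
V33 and S30 hold, so S16 follows (R8).
S16: reached.
S35 would need T40 and S34 (R6), but S34 is never established.
S30: reached.
Reached: S16 and S30 — 2 of the 3.

2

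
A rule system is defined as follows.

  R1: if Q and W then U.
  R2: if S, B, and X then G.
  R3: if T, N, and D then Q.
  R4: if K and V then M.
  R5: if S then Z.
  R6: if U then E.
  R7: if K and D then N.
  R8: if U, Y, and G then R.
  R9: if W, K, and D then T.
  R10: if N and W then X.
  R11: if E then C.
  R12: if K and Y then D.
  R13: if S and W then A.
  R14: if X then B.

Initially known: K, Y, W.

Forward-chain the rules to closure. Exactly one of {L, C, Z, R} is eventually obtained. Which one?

From K and Y, R12 gives D.
W, K, and D hold, so T follows (R9).
K and D hold, so N follows (R7).
From T, N, and D, R3 gives Q.
From Q and W, R1 gives U.
From U, R6 gives E.
From E, R11 gives C.
R would need U, Y, and G (R8), but G is never established. Z would need S (R5), but S is never established. No rule produces L, and it is not given.

C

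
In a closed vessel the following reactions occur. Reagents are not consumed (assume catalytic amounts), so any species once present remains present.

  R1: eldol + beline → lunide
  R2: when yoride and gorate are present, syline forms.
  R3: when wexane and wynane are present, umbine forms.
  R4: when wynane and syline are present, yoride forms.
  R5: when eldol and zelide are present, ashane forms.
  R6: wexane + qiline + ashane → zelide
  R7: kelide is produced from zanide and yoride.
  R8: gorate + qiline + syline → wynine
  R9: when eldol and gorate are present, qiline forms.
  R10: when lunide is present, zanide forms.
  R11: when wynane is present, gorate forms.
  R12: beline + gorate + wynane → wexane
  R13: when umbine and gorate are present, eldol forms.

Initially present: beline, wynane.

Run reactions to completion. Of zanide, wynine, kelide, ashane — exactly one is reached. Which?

wynane present → gorate forms (R11).
beline, gorate, and wynane present → wexane forms (R12).
wexane and wynane present → umbine forms (R3).
umbine and gorate present → eldol forms (R13).
eldol and beline present → lunide forms (R1).
lunide present → zanide forms (R10).
wynine would need gorate, qiline, and syline (R8), but syline never forms. kelide would need zanide and yoride (R7), but yoride never forms. ashane would need eldol and zelide (R5), but zelide never forms.

zanide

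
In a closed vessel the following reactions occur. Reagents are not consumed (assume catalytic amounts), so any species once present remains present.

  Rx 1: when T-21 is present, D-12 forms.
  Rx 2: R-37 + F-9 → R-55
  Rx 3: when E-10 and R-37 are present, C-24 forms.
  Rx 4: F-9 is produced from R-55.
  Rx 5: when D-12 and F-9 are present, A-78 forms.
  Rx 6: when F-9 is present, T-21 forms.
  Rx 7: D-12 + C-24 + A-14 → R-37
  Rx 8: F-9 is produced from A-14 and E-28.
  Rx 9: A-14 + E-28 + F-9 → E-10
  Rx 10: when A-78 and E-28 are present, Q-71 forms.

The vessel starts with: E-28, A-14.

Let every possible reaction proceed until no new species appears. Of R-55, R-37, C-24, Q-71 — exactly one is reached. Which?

Q-71

A-14 and E-28 present → F-9 forms (Rx 8).
F-9 present → T-21 forms (Rx 6).
T-21 present → D-12 forms (Rx 1).
D-12 and F-9 present → A-78 forms (Rx 5).
A-78 and E-28 present → Q-71 forms (Rx 10).
R-37 would need D-12, C-24, and A-14 (Rx 7), but C-24 never forms. C-24 would need E-10 and R-37 (Rx 3), but R-37 never forms. R-55 would need R-37 and F-9 (Rx 2), but R-37 never forms.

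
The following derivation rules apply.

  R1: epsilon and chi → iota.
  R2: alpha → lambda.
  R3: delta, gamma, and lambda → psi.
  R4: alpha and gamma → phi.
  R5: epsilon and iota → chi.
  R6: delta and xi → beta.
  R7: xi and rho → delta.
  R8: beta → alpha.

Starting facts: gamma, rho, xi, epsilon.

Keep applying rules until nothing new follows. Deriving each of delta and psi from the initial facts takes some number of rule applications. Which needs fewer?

delta

delta: From xi and rho, R7 gives delta. [1 rule application]
psi: xi and rho hold, so delta follows (R7). From delta and xi, R6 gives beta. From beta, R8 gives alpha. From alpha, R2 gives lambda. From delta, gamma, and lambda, R3 gives psi. [5 rule applications]
delta needs fewer.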